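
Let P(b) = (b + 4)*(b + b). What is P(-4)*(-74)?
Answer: 0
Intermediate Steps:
P(b) = 2*b*(4 + b) (P(b) = (4 + b)*(2*b) = 2*b*(4 + b))
P(-4)*(-74) = (2*(-4)*(4 - 4))*(-74) = (2*(-4)*0)*(-74) = 0*(-74) = 0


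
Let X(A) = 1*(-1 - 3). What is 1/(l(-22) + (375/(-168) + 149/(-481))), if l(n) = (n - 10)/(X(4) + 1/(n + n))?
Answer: 4767672/25806875 ≈ 0.18474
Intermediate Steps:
X(A) = -4 (X(A) = 1*(-4) = -4)
l(n) = (-10 + n)/(-4 + 1/(2*n)) (l(n) = (n - 10)/(-4 + 1/(n + n)) = (-10 + n)/(-4 + 1/(2*n)))
1/(l(-22) + (375/(-168) + 149/(-481))) = 1/(2*(-22)*(-10 - 22)/(1 - 8*(-22)) + (375/(-168) + 149/(-481))) = 1/(2*(-22)*(-32)/(1 + 176) + (375*(-1/168) + 149*(-1/481))) = 1/(2*(-22)*(-32)/177 + (-125/56 - 149/481)) = 1/(2*(-22)*(1/177)*(-32) - 68469/26936) = 1/(1408/177 - 68469/26936) = 1/(25806875/4767672) = 4767672/25806875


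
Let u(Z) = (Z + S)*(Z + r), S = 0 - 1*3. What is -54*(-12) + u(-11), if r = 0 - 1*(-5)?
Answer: 732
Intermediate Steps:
S = -3 (S = 0 - 3 = -3)
r = 5 (r = 0 + 5 = 5)
u(Z) = (-3 + Z)*(5 + Z) (u(Z) = (Z - 3)*(Z + 5) = (-3 + Z)*(5 + Z))
-54*(-12) + u(-11) = -54*(-12) + (-15 + (-11)² + 2*(-11)) = 648 + (-15 + 121 - 22) = 648 + 84 = 732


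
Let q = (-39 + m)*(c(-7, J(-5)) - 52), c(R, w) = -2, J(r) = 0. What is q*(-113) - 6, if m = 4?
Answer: -213576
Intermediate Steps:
q = 1890 (q = (-39 + 4)*(-2 - 52) = -35*(-54) = 1890)
q*(-113) - 6 = 1890*(-113) - 6 = -213570 - 6 = -213576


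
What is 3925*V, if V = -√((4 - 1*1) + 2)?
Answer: -3925*√5 ≈ -8776.6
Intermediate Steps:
V = -√5 (V = -√((4 - 1) + 2) = -√(3 + 2) = -√5 ≈ -2.2361)
3925*V = 3925*(-√5) = -3925*√5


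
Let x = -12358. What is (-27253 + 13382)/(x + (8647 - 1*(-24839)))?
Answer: -13871/21128 ≈ -0.65652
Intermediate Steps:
(-27253 + 13382)/(x + (8647 - 1*(-24839))) = (-27253 + 13382)/(-12358 + (8647 - 1*(-24839))) = -13871/(-12358 + (8647 + 24839)) = -13871/(-12358 + 33486) = -13871/21128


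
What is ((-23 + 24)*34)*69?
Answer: 2346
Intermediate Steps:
((-23 + 24)*34)*69 = (1*34)*69 = 34*69 = 2346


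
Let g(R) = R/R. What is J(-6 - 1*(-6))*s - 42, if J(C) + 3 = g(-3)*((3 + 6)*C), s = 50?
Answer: -192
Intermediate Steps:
g(R) = 1
J(C) = -3 + 9*C (J(C) = -3 + 1*((3 + 6)*C) = -3 + 1*(9*C) = -3 + 9*C)
J(-6 - 1*(-6))*s - 42 = (-3 + 9*(-6 - 1*(-6)))*50 - 42 = (-3 + 9*(-6 + 6))*50 - 42 = (-3 + 9*0)*50 - 42 = (-3 + 0)*50 - 42 = -3*50 - 42 = -150 - 42 = -192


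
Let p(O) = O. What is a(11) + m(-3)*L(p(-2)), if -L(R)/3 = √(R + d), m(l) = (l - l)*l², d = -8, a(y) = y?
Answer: 11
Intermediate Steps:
m(l) = 0 (m(l) = 0*l² = 0)
L(R) = -3*√(-8 + R) (L(R) = -3*√(R - 8) = -3*√(-8 + R))
a(11) + m(-3)*L(p(-2)) = 11 + 0*(-3*√(-8 - 2)) = 11 + 0*(-3*I*√10) = 11 + 0 = 11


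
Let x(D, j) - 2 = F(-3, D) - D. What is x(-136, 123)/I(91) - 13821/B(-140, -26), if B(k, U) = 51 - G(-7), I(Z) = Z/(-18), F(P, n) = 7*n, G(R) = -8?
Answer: -393243/5369 ≈ -73.243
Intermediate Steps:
I(Z) = -Z/18 (I(Z) = Z*(-1/18) = -Z/18)
x(D, j) = 2 + 6*D (x(D, j) = 2 + (7*D - D) = 2 + 6*D)
B(k, U) = 59 (B(k, U) = 51 - 1*(-8) = 51 + 8 = 59)
x(-136, 123)/I(91) - 13821/B(-140, -26) = (2 + 6*(-136))/((-1/18*91)) - 13821/59 = (2 - 816)/(-91/18) - 13821*1/59 = -814*(-18/91) - 13821/59 = 14652/91 - 13821/59 = -393243/5369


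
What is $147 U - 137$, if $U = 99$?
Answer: $14416$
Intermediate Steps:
$147 U - 137 = 147 \cdot 99 - 137 = 14553 - 137 = 14416$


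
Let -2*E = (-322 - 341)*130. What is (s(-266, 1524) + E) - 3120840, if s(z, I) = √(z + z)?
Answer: -3077745 + 2*I*√133 ≈ -3.0777e+6 + 23.065*I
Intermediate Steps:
s(z, I) = √2*√z (s(z, I) = √(2*z) = √2*√z)
E = 43095 (E = -(-322 - 341)*130/2 = -(-663)*130/2 = -½*(-86190) = 43095)
(s(-266, 1524) + E) - 3120840 = (√2*√(-266) + 43095) - 3120840 = (√2*(I*√266) + 43095) - 3120840 = (2*I*√133 + 43095) - 3120840 = (43095 + 2*I*√133) - 3120840 = -3077745 + 2*I*√133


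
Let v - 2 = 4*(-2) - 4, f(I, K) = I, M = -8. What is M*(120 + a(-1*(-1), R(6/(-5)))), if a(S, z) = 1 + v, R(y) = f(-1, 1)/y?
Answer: -888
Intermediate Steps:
v = -10 (v = 2 + (4*(-2) - 4) = 2 + (-8 - 4) = 2 - 12 = -10)
R(y) = -1/y
a(S, z) = -9 (a(S, z) = 1 - 10 = -9)
M*(120 + a(-1*(-1), R(6/(-5)))) = -8*(120 - 9) = -8*111 = -888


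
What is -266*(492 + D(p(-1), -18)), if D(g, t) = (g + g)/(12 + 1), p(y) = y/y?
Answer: -1701868/13 ≈ -1.3091e+5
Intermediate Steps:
p(y) = 1
D(g, t) = 2*g/13 (D(g, t) = (2*g)/13 = (2*g)*(1/13) = 2*g/13)
-266*(492 + D(p(-1), -18)) = -266*(492 + (2/13)*1) = -266*(492 + 2/13) = -266*6398/13 = -1701868/13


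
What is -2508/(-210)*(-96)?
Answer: -40128/35 ≈ -1146.5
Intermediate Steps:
-2508/(-210)*(-96) = -2508*(-1)/210*(-96) = -33*(-38/105)*(-96) = (418/35)*(-96) = -40128/35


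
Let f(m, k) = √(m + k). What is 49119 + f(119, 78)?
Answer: 49119 + √197 ≈ 49133.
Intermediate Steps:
f(m, k) = √(k + m)
49119 + f(119, 78) = 49119 + √(78 + 119) = 49119 + √197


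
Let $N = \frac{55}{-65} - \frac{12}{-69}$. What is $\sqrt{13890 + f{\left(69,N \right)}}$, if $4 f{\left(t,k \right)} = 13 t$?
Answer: $\frac{9 \sqrt{697}}{2} \approx 118.8$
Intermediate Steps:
$N = - \frac{201}{299}$ ($N = 55 \left(- \frac{1}{65}\right) - - \frac{4}{23} = - \frac{11}{13} + \frac{4}{23} = - \frac{201}{299} \approx -0.67224$)
$f{\left(t,k \right)} = \frac{13 t}{4}$
$\sqrt{13890 + f{\left(69,N \right)}} = \sqrt{13890 + \frac{13}{4} \cdot 69} = \sqrt{13890 + \frac{897}{4}} = \sqrt{\frac{56457}{4}} = \frac{9 \sqrt{697}}{2}$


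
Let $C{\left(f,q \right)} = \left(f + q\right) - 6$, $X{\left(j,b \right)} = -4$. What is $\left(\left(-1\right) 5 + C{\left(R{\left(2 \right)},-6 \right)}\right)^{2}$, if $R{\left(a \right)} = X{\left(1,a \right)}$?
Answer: $441$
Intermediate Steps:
$R{\left(a \right)} = -4$
$C{\left(f,q \right)} = -6 + f + q$
$\left(\left(-1\right) 5 + C{\left(R{\left(2 \right)},-6 \right)}\right)^{2} = \left(\left(-1\right) 5 - 16\right)^{2} = \left(-5 - 16\right)^{2} = \left(-21\right)^{2} = 441$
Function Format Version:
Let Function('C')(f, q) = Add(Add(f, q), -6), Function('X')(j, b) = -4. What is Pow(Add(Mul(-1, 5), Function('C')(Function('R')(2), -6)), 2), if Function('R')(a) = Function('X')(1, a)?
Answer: 441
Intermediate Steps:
Function('R')(a) = -4
Function('C')(f, q) = Add(-6, f, q)
Pow(Add(Mul(-1, 5), Function('C')(Function('R')(2), -6)), 2) = Pow(Add(Mul(-1, 5), Add(-6, -4, -6)), 2) = Pow(Add(-5, -16), 2) = Pow(-21, 2) = 441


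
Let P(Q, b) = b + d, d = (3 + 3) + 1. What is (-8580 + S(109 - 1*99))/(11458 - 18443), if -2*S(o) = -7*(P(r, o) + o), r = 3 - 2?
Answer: 16971/13970 ≈ 1.2148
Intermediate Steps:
d = 7 (d = 6 + 1 = 7)
r = 1
P(Q, b) = 7 + b (P(Q, b) = b + 7 = 7 + b)
S(o) = 49/2 + 7*o (S(o) = -(-7)*((7 + o) + o)/2 = -(-7)*(7 + 2*o)/2 = -(-49 - 14*o)/2 = 49/2 + 7*o)
(-8580 + S(109 - 1*99))/(11458 - 18443) = (-8580 + (49/2 + 7*(109 - 1*99)))/(11458 - 18443) = (-8580 + (49/2 + 7*(109 - 99)))/(-6985) = (-8580 + (49/2 + 7*10))*(-1/6985) = (-8580 + (49/2 + 70))*(-1/6985) = (-8580 + 189/2)*(-1/6985) = -16971/2*(-1/6985) = 16971/13970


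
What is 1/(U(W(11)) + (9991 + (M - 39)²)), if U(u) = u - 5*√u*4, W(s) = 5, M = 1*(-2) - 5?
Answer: 757/9168659 + 5*√5/36674636 ≈ 8.2869e-5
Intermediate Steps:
M = -7 (M = -2 - 5 = -7)
U(u) = u - 20*√u
1/(U(W(11)) + (9991 + (M - 39)²)) = 1/((5 - 20*√5) + (9991 + (-7 - 39)²)) = 1/((5 - 20*√5) + (9991 + (-46)²)) = 1/((5 - 20*√5) + (9991 + 2116)) = 1/((5 - 20*√5) + 12107) = 1/(12112 - 20*√5)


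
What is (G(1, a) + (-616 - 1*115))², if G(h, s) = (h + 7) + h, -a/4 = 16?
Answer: 521284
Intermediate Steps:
a = -64 (a = -4*16 = -64)
G(h, s) = 7 + 2*h (G(h, s) = (7 + h) + h = 7 + 2*h)
(G(1, a) + (-616 - 1*115))² = ((7 + 2*1) + (-616 - 1*115))² = ((7 + 2) + (-616 - 115))² = (9 - 731)² = (-722)² = 521284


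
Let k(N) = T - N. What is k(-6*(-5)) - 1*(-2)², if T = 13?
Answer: -21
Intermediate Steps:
k(N) = 13 - N
k(-6*(-5)) - 1*(-2)² = (13 - (-6)*(-5)) - 1*(-2)² = (13 - 1*30) - 1*4 = (13 - 30) - 4 = -17 - 4 = -21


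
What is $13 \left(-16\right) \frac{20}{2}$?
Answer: $-2080$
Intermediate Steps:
$13 \left(-16\right) \frac{20}{2} = - 208 \cdot 20 \cdot \frac{1}{2} = \left(-208\right) 10 = -2080$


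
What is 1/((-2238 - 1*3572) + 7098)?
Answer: 1/1288 ≈ 0.00077640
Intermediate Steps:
1/((-2238 - 1*3572) + 7098) = 1/((-2238 - 3572) + 7098) = 1/(-5810 + 7098) = 1/1288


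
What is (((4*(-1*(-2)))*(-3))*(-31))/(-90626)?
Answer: -372/45313 ≈ -0.0082096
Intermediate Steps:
(((4*(-1*(-2)))*(-3))*(-31))/(-90626) = (((4*2)*(-3))*(-31))*(-1/90626) = ((8*(-3))*(-31))*(-1/90626) = -24*(-31)*(-1/90626) = 744*(-1/90626) = -372/45313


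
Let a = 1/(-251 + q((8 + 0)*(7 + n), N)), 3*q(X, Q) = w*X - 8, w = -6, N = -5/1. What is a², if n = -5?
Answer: 9/734449 ≈ 1.2254e-5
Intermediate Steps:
N = -5 (N = -5*1 = -5)
q(X, Q) = -8/3 - 2*X (q(X, Q) = (-6*X - 8)/3 = (-8 - 6*X)/3 = -8/3 - 2*X)
a = -3/857 (a = 1/(-251 + (-8/3 - 2*(8 + 0)*(7 - 5))) = 1/(-251 + (-8/3 - 16*2)) = 1/(-251 + (-8/3 - 2*16)) = 1/(-251 + (-8/3 - 32)) = 1/(-251 - 104/3) = 1/(-857/3) = -3/857 ≈ -0.0035006)
a² = (-3/857)² = 9/734449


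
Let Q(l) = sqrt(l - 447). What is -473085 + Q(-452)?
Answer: -473085 + I*sqrt(899) ≈ -4.7309e+5 + 29.983*I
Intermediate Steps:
Q(l) = sqrt(-447 + l)
-473085 + Q(-452) = -473085 + sqrt(-447 - 452) = -473085 + sqrt(-899) = -473085 + I*sqrt(899)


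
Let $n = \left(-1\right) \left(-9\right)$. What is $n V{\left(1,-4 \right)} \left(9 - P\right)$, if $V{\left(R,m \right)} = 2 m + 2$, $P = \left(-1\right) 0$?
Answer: $-486$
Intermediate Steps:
$n = 9$
$P = 0$
$V{\left(R,m \right)} = 2 + 2 m$
$n V{\left(1,-4 \right)} \left(9 - P\right) = 9 \left(2 + 2 \left(-4\right)\right) \left(9 - 0\right) = 9 \left(2 - 8\right) \left(9 + 0\right) = 9 \left(-6\right) 9 = \left(-54\right) 9 = -486$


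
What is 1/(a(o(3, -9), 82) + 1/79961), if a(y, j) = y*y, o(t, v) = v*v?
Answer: 79961/524624122 ≈ 0.00015242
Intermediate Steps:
o(t, v) = v²
a(y, j) = y²
1/(a(o(3, -9), 82) + 1/79961) = 1/(((-9)²)² + 1/79961) = 1/(81² + 1/79961) = 1/(6561 + 1/79961) = 1/(524624122/79961) = 79961/524624122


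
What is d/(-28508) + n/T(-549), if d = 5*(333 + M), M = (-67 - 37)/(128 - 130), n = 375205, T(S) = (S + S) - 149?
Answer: -10698744615/35549476 ≈ -300.95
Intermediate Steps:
T(S) = -149 + 2*S (T(S) = 2*S - 149 = -149 + 2*S)
M = 52 (M = -104/(-2) = -104*(-½) = 52)
d = 1925 (d = 5*(333 + 52) = 5*385 = 1925)
d/(-28508) + n/T(-549) = 1925/(-28508) + 375205/(-149 + 2*(-549)) = 1925*(-1/28508) + 375205/(-149 - 1098) = -1925/28508 + 375205/(-1247) = -1925/28508 + 375205*(-1/1247) = -1925/28508 - 375205/1247 = -10698744615/35549476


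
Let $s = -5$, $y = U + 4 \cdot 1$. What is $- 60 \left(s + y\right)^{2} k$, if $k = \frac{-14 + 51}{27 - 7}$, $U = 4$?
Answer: $-999$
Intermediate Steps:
$y = 8$ ($y = 4 + 4 \cdot 1 = 4 + 4 = 8$)
$k = \frac{37}{20} \approx 1.85$
$- 60 \left(s + y\right)^{2} k = - 60 \left(-5 + 8\right)^{2} \cdot \frac{37}{20} = - 60 \cdot 3^{2} \cdot \frac{37}{20} = \left(-60\right) 9 \cdot \frac{37}{20} = \left(-540\right) \frac{37}{20} = -999$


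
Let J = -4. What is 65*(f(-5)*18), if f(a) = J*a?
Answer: 23400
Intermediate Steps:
f(a) = -4*a
65*(f(-5)*18) = 65*(-4*(-5)*18) = 65*(20*18) = 65*360 = 23400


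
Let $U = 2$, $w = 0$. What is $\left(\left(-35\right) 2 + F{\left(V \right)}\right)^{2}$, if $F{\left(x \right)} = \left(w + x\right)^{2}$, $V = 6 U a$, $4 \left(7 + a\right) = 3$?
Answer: $30858025$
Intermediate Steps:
$a = - \frac{25}{4}$ ($a = -7 + \frac{1}{4} \cdot 3 = -7 + \frac{3}{4} = - \frac{25}{4} \approx -6.25$)
$V = -75$ ($V = 6 \cdot 2 \left(- \frac{25}{4}\right) = 12 \left(- \frac{25}{4}\right) = -75$)
$F{\left(x \right)} = x^{2}$ ($F{\left(x \right)} = \left(0 + x\right)^{2} = x^{2}$)
$\left(\left(-35\right) 2 + F{\left(V \right)}\right)^{2} = \left(\left(-35\right) 2 + \left(-75\right)^{2}\right)^{2} = \left(-70 + 5625\right)^{2} = 5555^{2} = 30858025$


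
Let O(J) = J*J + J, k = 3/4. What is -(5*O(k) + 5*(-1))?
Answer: -25/16 ≈ -1.5625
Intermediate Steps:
k = 3/4 (k = 3*(1/4) = 3/4 ≈ 0.75000)
O(J) = J + J**2 (O(J) = J**2 + J = J + J**2)
-(5*O(k) + 5*(-1)) = -(5*(3*(1 + 3/4)/4) + 5*(-1)) = -(5*((3/4)*(7/4)) - 5) = -(5*(21/16) - 5) = -(105/16 - 5) = -1*25/16 = -25/16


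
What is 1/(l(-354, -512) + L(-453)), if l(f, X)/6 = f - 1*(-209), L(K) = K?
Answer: -1/1323 ≈ -0.00075586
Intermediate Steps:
l(f, X) = 1254 + 6*f (l(f, X) = 6*(f - 1*(-209)) = 6*(f + 209) = 6*(209 + f) = 1254 + 6*f)
1/(l(-354, -512) + L(-453)) = 1/((1254 + 6*(-354)) - 453) = 1/((1254 - 2124) - 453) = 1/(-870 - 453) = 1/(-1323) = -1/1323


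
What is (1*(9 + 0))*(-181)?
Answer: -1629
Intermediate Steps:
(1*(9 + 0))*(-181) = (1*9)*(-181) = 9*(-181) = -1629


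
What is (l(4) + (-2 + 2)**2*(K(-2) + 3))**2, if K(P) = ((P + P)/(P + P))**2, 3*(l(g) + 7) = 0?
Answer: 49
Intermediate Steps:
l(g) = -7 (l(g) = -7 + (1/3)*0 = -7 + 0 = -7)
K(P) = 1 (K(P) = ((2*P)/((2*P)))**2 = ((2*P)*(1/(2*P)))**2 = 1**2 = 1)
(l(4) + (-2 + 2)**2*(K(-2) + 3))**2 = (-7 + (-2 + 2)**2*(1 + 3))**2 = (-7 + 0**2*4)**2 = (-7 + 0*4)**2 = (-7 + 0)**2 = (-7)**2 = 49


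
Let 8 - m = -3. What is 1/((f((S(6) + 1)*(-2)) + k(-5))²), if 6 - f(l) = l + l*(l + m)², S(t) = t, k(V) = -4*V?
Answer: 1/27556 ≈ 3.6290e-5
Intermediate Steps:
m = 11 (m = 8 - 1*(-3) = 8 + 3 = 11)
f(l) = 6 - l - l*(11 + l)² (f(l) = 6 - (l + l*(l + 11)²) = 6 - (l + l*(11 + l)²) = 6 + (-l - l*(11 + l)²) = 6 - l - l*(11 + l)²)
1/((f((S(6) + 1)*(-2)) + k(-5))²) = 1/(((6 - (6 + 1)*(-2) - (6 + 1)*(-2)*(11 + (6 + 1)*(-2))²) - 4*(-5))²) = 1/(((6 - 7*(-2) - 7*(-2)*(11 + 7*(-2))²) + 20)²) = 1/(((6 - 1*(-14) - 1*(-14)*(11 - 14)²) + 20)²) = 1/(((6 + 14 - 1*(-14)*(-3)²) + 20)²) = 1/(((6 + 14 - 1*(-14)*9) + 20)²) = 1/(((6 + 14 + 126) + 20)²) = 1/((146 + 20)²) = 1/(166²) = 1/27556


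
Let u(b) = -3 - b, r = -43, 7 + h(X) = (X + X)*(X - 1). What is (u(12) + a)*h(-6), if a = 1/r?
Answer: -49742/43 ≈ -1156.8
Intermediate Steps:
h(X) = -7 + 2*X*(-1 + X) (h(X) = -7 + (X + X)*(X - 1) = -7 + (2*X)*(-1 + X) = -7 + 2*X*(-1 + X))
a = -1/43 (a = 1/(-43) = -1/43 ≈ -0.023256)
(u(12) + a)*h(-6) = ((-3 - 1*12) - 1/43)*(-7 - 2*(-6) + 2*(-6)²) = ((-3 - 12) - 1/43)*(-7 + 12 + 2*36) = (-15 - 1/43)*(-7 + 12 + 72) = -646/43*77 = -49742/43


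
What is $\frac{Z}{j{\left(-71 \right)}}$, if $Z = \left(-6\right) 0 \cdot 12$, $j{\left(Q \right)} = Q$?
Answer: $0$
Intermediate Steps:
$Z = 0$ ($Z = 0 \cdot 12 = 0$)
$\frac{Z}{j{\left(-71 \right)}} = \frac{0}{-71} = 0 \left(- \frac{1}{71}\right) = 0$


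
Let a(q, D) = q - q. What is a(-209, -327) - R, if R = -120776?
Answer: 120776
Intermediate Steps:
a(q, D) = 0
a(-209, -327) - R = 0 - 1*(-120776) = 0 + 120776 = 120776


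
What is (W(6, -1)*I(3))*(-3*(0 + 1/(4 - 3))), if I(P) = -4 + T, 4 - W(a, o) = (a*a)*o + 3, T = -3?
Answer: 777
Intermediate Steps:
W(a, o) = 1 - o*a² (W(a, o) = 4 - ((a*a)*o + 3) = 4 - (a²*o + 3) = 4 - (o*a² + 3) = 4 - (3 + o*a²) = 4 + (-3 - o*a²) = 1 - o*a²)
I(P) = -7 (I(P) = -4 - 3 = -7)
(W(6, -1)*I(3))*(-3*(0 + 1/(4 - 3))) = ((1 - 1*(-1)*6²)*(-7))*(-3*(0 + 1/(4 - 3))) = ((1 - 1*(-1)*36)*(-7))*(-3*(0 + 1/1)) = ((1 + 36)*(-7))*(-3*(0 + 1)) = (37*(-7))*(-3*1) = -259*(-3) = 777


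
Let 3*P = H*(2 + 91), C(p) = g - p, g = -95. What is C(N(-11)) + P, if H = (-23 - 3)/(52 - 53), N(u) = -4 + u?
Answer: 726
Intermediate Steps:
H = 26 (H = -26/(-1) = -26*(-1) = 26)
C(p) = -95 - p
P = 806 (P = (26*(2 + 91))/3 = (26*93)/3 = (1/3)*2418 = 806)
C(N(-11)) + P = (-95 - (-4 - 11)) + 806 = (-95 - 1*(-15)) + 806 = (-95 + 15) + 806 = -80 + 806 = 726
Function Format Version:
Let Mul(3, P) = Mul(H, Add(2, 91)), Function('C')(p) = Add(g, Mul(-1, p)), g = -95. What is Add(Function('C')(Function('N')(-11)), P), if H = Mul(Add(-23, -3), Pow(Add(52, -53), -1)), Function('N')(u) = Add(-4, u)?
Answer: 726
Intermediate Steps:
H = 26 (H = Mul(-26, Pow(-1, -1)) = Mul(-26, -1) = 26)
Function('C')(p) = Add(-95, Mul(-1, p))
P = 806 (P = Mul(Rational(1, 3), Mul(26, Add(2, 91))) = Mul(Rational(1, 3), Mul(26, 93)) = Mul(Rational(1, 3), 2418) = 806)
Add(Function('C')(Function('N')(-11)), P) = Add(Add(-95, Mul(-1, Add(-4, -11))), 806) = Add(Add(-95, Mul(-1, -15)), 806) = Add(Add(-95, 15), 806) = Add(-80, 806) = 726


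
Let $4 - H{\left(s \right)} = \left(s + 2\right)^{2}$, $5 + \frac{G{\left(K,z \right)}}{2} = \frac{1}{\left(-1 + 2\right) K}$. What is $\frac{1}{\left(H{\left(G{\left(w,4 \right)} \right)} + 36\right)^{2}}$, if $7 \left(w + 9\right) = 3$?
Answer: $\frac{810000}{625450081} \approx 0.0012951$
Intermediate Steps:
$w = - \frac{60}{7}$ ($w = -9 + \frac{1}{7} \cdot 3 = -9 + \frac{3}{7} = - \frac{60}{7} \approx -8.5714$)
$G{\left(K,z \right)} = -10 + \frac{2}{K}$ ($G{\left(K,z \right)} = -10 + \frac{2}{\left(-1 + 2\right) K} = -10 + \frac{2}{1 K} = -10 + \frac{2}{K}$)
$H{\left(s \right)} = 4 - \left(2 + s\right)^{2}$ ($H{\left(s \right)} = 4 - \left(s + 2\right)^{2} = 4 - \left(2 + s\right)^{2}$)
$\frac{1}{\left(H{\left(G{\left(w,4 \right)} \right)} + 36\right)^{2}} = \frac{1}{\left(\left(4 - \left(2 - \left(10 - \frac{2}{- \frac{60}{7}}\right)\right)^{2}\right) + 36\right)^{2}} = \frac{1}{\left(\left(4 - \left(2 + \left(-10 + 2 \left(- \frac{7}{60}\right)\right)\right)^{2}\right) + 36\right)^{2}} = \frac{1}{\left(\left(4 - \left(2 - \frac{307}{30}\right)^{2}\right) + 36\right)^{2}} = \frac{1}{\left(\left(4 - \left(- \frac{247}{30}\right)^{2}\right) + 36\right)^{2}} = \frac{1}{\left(\left(4 - \frac{61009}{900}\right) + 36\right)^{2}} = \frac{1}{\left(- \frac{57409}{900} + 36\right)^{2}} = \frac{1}{\left(- \frac{25009}{900}\right)^{2}} = \frac{1}{\frac{625450081}{810000}} = \frac{810000}{625450081}$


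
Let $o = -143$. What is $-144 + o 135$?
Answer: $-19449$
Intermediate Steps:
$-144 + o 135 = -144 - 19305 = -19449$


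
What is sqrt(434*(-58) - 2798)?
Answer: I*sqrt(27970) ≈ 167.24*I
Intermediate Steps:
sqrt(434*(-58) - 2798) = sqrt(-25172 - 2798) = sqrt(-27970) = I*sqrt(27970)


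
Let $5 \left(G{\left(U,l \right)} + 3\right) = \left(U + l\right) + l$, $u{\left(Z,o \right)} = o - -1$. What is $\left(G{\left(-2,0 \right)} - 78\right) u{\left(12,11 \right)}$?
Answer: $- \frac{4884}{5} \approx -976.8$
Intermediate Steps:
$u{\left(Z,o \right)} = 1 + o$ ($u{\left(Z,o \right)} = o + 1 = 1 + o$)
$G{\left(U,l \right)} = -3 + \frac{U}{5} + \frac{2 l}{5}$ ($G{\left(U,l \right)} = -3 + \frac{\left(U + l\right) + l}{5} = -3 + \frac{U + 2 l}{5} = -3 + \left(\frac{U}{5} + \frac{2 l}{5}\right) = -3 + \frac{U}{5} + \frac{2 l}{5}$)
$\left(G{\left(-2,0 \right)} - 78\right) u{\left(12,11 \right)} = \left(\left(-3 + \frac{1}{5} \left(-2\right) + \frac{2}{5} \cdot 0\right) - 78\right) \left(1 + 11\right) = \left(\left(-3 - \frac{2}{5} + 0\right) - 78\right) 12 = \left(- \frac{17}{5} - 78\right) 12 = \left(- \frac{407}{5}\right) 12 = - \frac{4884}{5}$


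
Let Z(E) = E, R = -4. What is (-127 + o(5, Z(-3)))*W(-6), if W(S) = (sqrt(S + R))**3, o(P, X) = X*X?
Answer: 1180*I*sqrt(10) ≈ 3731.5*I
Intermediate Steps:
o(P, X) = X**2
W(S) = (-4 + S)**(3/2) (W(S) = (sqrt(S - 4))**3 = (sqrt(-4 + S))**3 = (-4 + S)**(3/2))
(-127 + o(5, Z(-3)))*W(-6) = (-127 + (-3)**2)*(-4 - 6)**(3/2) = (-127 + 9)*(-10)**(3/2) = -(-1180)*I*sqrt(10) = 1180*I*sqrt(10)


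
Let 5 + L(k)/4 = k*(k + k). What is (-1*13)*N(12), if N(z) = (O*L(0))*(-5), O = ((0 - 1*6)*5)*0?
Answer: 0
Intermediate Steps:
L(k) = -20 + 8*k² (L(k) = -20 + 4*(k*(k + k)) = -20 + 4*(k*(2*k)) = -20 + 4*(2*k²) = -20 + 8*k²)
O = 0 (O = ((0 - 6)*5)*0 = -6*5*0 = -30*0 = 0)
N(z) = 0 (N(z) = (0*(-20 + 8*0²))*(-5) = (0*(-20 + 8*0))*(-5) = (0*(-20 + 0))*(-5) = (0*(-20))*(-5) = 0*(-5) = 0)
(-1*13)*N(12) = -1*13*0 = -13*0 = 0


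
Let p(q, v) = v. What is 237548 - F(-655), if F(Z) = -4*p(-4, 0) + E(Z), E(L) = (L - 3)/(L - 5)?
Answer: 78390511/330 ≈ 2.3755e+5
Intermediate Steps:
E(L) = (-3 + L)/(-5 + L)
F(Z) = (-3 + Z)/(-5 + Z) (F(Z) = -4*0 + (-3 + Z)/(-5 + Z) = 0 + (-3 + Z)/(-5 + Z) = (-3 + Z)/(-5 + Z))
237548 - F(-655) = 237548 - (-3 - 655)/(-5 - 655) = 237548 - (-658)/(-660) = 237548 - (-1)*(-658)/660 = 237548 - 1*329/330 = 237548 - 329/330 = 78390511/330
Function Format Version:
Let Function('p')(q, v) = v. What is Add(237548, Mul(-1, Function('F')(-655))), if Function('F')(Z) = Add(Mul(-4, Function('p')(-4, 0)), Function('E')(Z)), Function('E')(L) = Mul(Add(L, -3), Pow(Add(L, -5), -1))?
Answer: Rational(78390511, 330) ≈ 2.3755e+5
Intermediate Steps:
Function('E')(L) = Mul(Pow(Add(-5, L), -1), Add(-3, L)) (Function('E')(L) = Mul(Add(-3, L), Pow(Add(-5, L), -1)) = Mul(Pow(Add(-5, L), -1), Add(-3, L)))
Function('F')(Z) = Mul(Pow(Add(-5, Z), -1), Add(-3, Z)) (Function('F')(Z) = Add(Mul(-4, 0), Mul(Pow(Add(-5, Z), -1), Add(-3, Z))) = Add(0, Mul(Pow(Add(-5, Z), -1), Add(-3, Z))) = Mul(Pow(Add(-5, Z), -1), Add(-3, Z)))
Add(237548, Mul(-1, Function('F')(-655))) = Add(237548, Mul(-1, Mul(Pow(Add(-5, -655), -1), Add(-3, -655)))) = Add(237548, Mul(-1, Mul(Pow(-660, -1), -658))) = Add(237548, Mul(-1, Mul(Rational(-1, 660), -658))) = Add(237548, Mul(-1, Rational(329, 330))) = Add(237548, Rational(-329, 330)) = Rational(78390511, 330)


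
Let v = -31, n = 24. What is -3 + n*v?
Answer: -747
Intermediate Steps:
-3 + n*v = -3 + 24*(-31) = -3 - 744 = -747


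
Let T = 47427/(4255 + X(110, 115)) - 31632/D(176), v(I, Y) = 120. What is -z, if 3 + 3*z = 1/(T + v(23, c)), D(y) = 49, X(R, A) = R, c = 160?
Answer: 36718284/36694519 ≈ 1.0006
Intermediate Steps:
T = -45249919/71295 (T = 47427/(4255 + 110) - 31632/49 = 47427/4365 - 31632*1/49 = 47427*(1/4365) - 31632/49 = 15809/1455 - 31632/49 = -45249919/71295 ≈ -634.69)
z = -36718284/36694519 (z = -1 + 1/(3*(-45249919/71295 + 120)) = -1 + 1/(3*(-36694519/71295)) = -1 + (1/3)*(-71295/36694519) = -1 - 23765/36694519 = -36718284/36694519 ≈ -1.0006)
-z = -1*(-36718284/36694519) = 36718284/36694519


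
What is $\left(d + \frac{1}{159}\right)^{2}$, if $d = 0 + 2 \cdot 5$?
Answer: $\frac{2531281}{25281} \approx 100.13$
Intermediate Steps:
$d = 10$ ($d = 0 + 10 = 10$)
$\left(d + \frac{1}{159}\right)^{2} = \left(10 + \frac{1}{159}\right)^{2} = \left(\frac{1591}{159}\right)^{2} = \frac{2531281}{25281}$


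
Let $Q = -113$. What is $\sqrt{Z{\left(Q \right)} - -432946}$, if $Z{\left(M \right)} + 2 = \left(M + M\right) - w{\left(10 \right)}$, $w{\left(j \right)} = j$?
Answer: $2 \sqrt{108177} \approx 657.81$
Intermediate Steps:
$Z{\left(M \right)} = -12 + 2 M$ ($Z{\left(M \right)} = -2 + \left(\left(M + M\right) - 10\right) = -2 + \left(2 M - 10\right) = -2 + \left(-10 + 2 M\right) = -12 + 2 M$)
$\sqrt{Z{\left(Q \right)} - -432946} = \sqrt{\left(-12 + 2 \left(-113\right)\right) - -432946} = \sqrt{\left(-12 - 226\right) + 432946} = \sqrt{-238 + 432946} = \sqrt{432708} = 2 \sqrt{108177}$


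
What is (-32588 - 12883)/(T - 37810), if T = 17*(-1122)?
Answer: 45471/56884 ≈ 0.79936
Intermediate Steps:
T = -19074
(-32588 - 12883)/(T - 37810) = (-32588 - 12883)/(-19074 - 37810) = -45471/(-56884) = -45471*(-1/56884) = 45471/56884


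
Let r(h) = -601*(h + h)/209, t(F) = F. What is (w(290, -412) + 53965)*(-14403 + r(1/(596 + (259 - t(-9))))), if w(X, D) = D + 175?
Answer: -4366805877070/5643 ≈ -7.7384e+8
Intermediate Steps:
w(X, D) = 175 + D
r(h) = -1202*h/209 (r(h) = -1202*h*(1/209) = -1202*h/209)
(w(290, -412) + 53965)*(-14403 + r(1/(596 + (259 - t(-9))))) = ((175 - 412) + 53965)*(-14403 - 1202/(209*(596 + (259 - 1*(-9))))) = (-237 + 53965)*(-14403 - 1202/(209*(596 + (259 + 9)))) = 53728*(-14403 - 1202/(209*(596 + 268))) = 53728*(-14403 - 1202/209/864) = 53728*(-14403 - 1202/209*1/864) = 53728*(-14403 - 601/90288) = 53728*(-1300418665/90288) = -4366805877070/5643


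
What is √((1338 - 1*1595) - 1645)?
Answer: I*√1902 ≈ 43.612*I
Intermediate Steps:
√((1338 - 1*1595) - 1645) = √((1338 - 1595) - 1645) = √(-257 - 1645) = √(-1902) = I*√1902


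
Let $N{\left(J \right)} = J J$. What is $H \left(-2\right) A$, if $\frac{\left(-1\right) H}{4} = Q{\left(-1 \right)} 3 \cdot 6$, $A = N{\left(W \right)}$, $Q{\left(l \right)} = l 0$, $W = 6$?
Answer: $0$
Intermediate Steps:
$Q{\left(l \right)} = 0$
$N{\left(J \right)} = J^{2}$
$A = 36$ ($A = 6^{2} = 36$)
$H = 0$ ($H = - 4 \cdot 0 \cdot 3 \cdot 6 = - 4 \cdot 0 \cdot 18 = \left(-4\right) 0 = 0$)
$H \left(-2\right) A = 0 \left(-2\right) 36 = 0 \cdot 36 = 0$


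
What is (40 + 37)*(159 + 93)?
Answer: 19404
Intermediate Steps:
(40 + 37)*(159 + 93) = 77*252 = 19404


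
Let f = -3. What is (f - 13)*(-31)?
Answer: 496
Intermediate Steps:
(f - 13)*(-31) = (-3 - 13)*(-31) = -16*(-31) = 496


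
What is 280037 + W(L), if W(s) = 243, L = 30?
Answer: 280280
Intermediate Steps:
280037 + W(L) = 280037 + 243 = 280280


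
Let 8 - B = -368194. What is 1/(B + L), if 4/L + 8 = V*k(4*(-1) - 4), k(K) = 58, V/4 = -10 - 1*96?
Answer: 6150/2264442299 ≈ 2.7159e-6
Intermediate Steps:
B = 368202 (B = 8 - 1*(-368194) = 8 + 368194 = 368202)
V = -424 (V = 4*(-10 - 1*96) = 4*(-10 - 96) = 4*(-106) = -424)
L = -1/6150 (L = 4/(-8 - 424*58) = 4/(-8 - 24592) = 4/(-24600) = 4*(-1/24600) = -1/6150 ≈ -0.00016260)
1/(B + L) = 1/(368202 - 1/6150) = 1/(2264442299/6150) = 6150/2264442299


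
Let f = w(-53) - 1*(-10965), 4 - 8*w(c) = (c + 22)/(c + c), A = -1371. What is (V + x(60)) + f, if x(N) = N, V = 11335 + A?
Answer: 17799065/848 ≈ 20989.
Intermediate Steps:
V = 9964 (V = 11335 - 1371 = 9964)
w(c) = ½ - (22 + c)/(16*c) (w(c) = ½ - (c + 22)/(8*(c + c)) = ½ - (22 + c)/(8*(2*c)) = ½ - (22 + c)*1/(2*c)/8 = ½ - (22 + c)/(16*c))
f = 9298713/848 (f = (1/16)*(-22 + 7*(-53))/(-53) - 1*(-10965) = (1/16)*(-1/53)*(-22 - 371) + 10965 = (1/16)*(-1/53)*(-393) + 10965 = 393/848 + 10965 = 9298713/848 ≈ 10965.)
(V + x(60)) + f = (9964 + 60) + 9298713/848 = 10024 + 9298713/848 = 17799065/848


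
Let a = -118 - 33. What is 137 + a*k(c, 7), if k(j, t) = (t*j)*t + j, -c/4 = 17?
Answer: 513537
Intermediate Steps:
c = -68 (c = -4*17 = -68)
k(j, t) = j + j*t² (k(j, t) = (j*t)*t + j = j*t² + j = j + j*t²)
a = -151
137 + a*k(c, 7) = 137 - (-10268)*(1 + 7²) = 137 - (-10268)*(1 + 49) = 137 - (-10268)*50 = 137 - 151*(-3400) = 137 + 513400 = 513537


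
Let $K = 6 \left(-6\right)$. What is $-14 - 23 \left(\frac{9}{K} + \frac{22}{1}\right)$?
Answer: $- \frac{2057}{4} \approx -514.25$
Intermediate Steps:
$K = -36$
$-14 - 23 \left(\frac{9}{K} + \frac{22}{1}\right) = -14 - 23 \left(\frac{9}{-36} + \frac{22}{1}\right) = -14 - 23 \left(9 \left(- \frac{1}{36}\right) + 22 \cdot 1\right) = -14 - 23 \left(- \frac{1}{4} + 22\right) = -14 - \frac{2001}{4} = - \frac{2057}{4}$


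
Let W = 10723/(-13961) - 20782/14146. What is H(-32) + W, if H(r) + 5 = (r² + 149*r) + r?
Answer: -373580117023/98746153 ≈ -3783.2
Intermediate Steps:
W = -220912530/98746153 (W = 10723*(-1/13961) - 20782*1/14146 = -10723/13961 - 10391/7073 = -220912530/98746153 ≈ -2.2372)
H(r) = -5 + r² + 150*r (H(r) = -5 + ((r² + 149*r) + r) = -5 + (r² + 150*r) = -5 + r² + 150*r)
H(-32) + W = (-5 + (-32)² + 150*(-32)) - 220912530/98746153 = (-5 + 1024 - 4800) - 220912530/98746153 = -3781 - 220912530/98746153 = -373580117023/98746153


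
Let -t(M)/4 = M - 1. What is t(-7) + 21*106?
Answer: 2258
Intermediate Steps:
t(M) = 4 - 4*M (t(M) = -4*(M - 1) = -4*(-1 + M) = 4 - 4*M)
t(-7) + 21*106 = (4 - 4*(-7)) + 21*106 = (4 + 28) + 2226 = 32 + 2226 = 2258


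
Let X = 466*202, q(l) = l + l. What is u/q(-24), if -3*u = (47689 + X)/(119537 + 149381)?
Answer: 141821/38724192 ≈ 0.0036623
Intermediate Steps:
q(l) = 2*l
X = 94132
u = -141821/806754 (u = -(47689 + 94132)/(3*(119537 + 149381)) = -141821/(3*268918) = -⅓*141821/268918 = -141821/806754 ≈ -0.17579)
u/q(-24) = -141821/(806754*(2*(-24))) = -141821/806754/(-48) = -141821/806754*(-1/48) = 141821/38724192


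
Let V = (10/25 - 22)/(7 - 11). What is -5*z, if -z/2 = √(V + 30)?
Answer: 2*√885 ≈ 59.498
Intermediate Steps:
V = 27/5 (V = (10*(1/25) - 22)/(-4) = (⅖ - 22)*(-¼) = -108/5*(-¼) = 27/5 ≈ 5.4000)
z = -2*√885/5 (z = -2*√(27/5 + 30) = -2*√885/5 ≈ -11.900)
-5*z = -(-2)*√885 = 2*√885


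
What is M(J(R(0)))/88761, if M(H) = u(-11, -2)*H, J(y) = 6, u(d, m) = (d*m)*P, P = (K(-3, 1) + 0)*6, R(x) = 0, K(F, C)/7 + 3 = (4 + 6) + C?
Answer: 14784/29587 ≈ 0.49968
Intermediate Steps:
K(F, C) = 49 + 7*C (K(F, C) = -21 + 7*((4 + 6) + C) = -21 + 7*(10 + C) = -21 + (70 + 7*C) = 49 + 7*C)
P = 336 (P = ((49 + 7*1) + 0)*6 = ((49 + 7) + 0)*6 = (56 + 0)*6 = 56*6 = 336)
u(d, m) = 336*d*m (u(d, m) = (d*m)*336 = 336*d*m)
M(H) = 7392*H (M(H) = (336*(-11)*(-2))*H = 7392*H)
M(J(R(0)))/88761 = (7392*6)/88761 = 44352*(1/88761) = 14784/29587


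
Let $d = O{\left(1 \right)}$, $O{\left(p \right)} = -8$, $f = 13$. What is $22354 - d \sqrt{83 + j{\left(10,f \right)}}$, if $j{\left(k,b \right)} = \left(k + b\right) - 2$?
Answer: $22354 + 16 \sqrt{26} \approx 22436.0$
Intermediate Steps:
$j{\left(k,b \right)} = -2 + b + k$ ($j{\left(k,b \right)} = \left(b + k\right) - 2 = -2 + b + k$)
$d = -8$
$22354 - d \sqrt{83 + j{\left(10,f \right)}} = 22354 - - 8 \sqrt{83 + \left(-2 + 13 + 10\right)} = 22354 - - 8 \sqrt{83 + 21} = 22354 - - 8 \sqrt{104} = 22354 - - 8 \cdot 2 \sqrt{26} = 22354 - - 16 \sqrt{26} = 22354 + 16 \sqrt{26}$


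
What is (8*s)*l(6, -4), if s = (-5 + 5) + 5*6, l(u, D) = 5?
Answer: 1200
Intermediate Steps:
s = 30 (s = 0 + 30 = 30)
(8*s)*l(6, -4) = (8*30)*5 = 240*5 = 1200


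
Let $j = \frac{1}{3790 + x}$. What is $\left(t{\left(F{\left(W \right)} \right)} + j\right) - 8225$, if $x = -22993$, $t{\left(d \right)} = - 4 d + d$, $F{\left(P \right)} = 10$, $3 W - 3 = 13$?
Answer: $- \frac{158520766}{19203} \approx -8255.0$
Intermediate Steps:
$W = \frac{16}{3}$ ($W = 1 + \frac{1}{3} \cdot 13 = 1 + \frac{13}{3} = \frac{16}{3} \approx 5.3333$)
$t{\left(d \right)} = - 3 d$
$j = - \frac{1}{19203}$ ($j = \frac{1}{3790 - 22993} = \frac{1}{-19203} = - \frac{1}{19203} \approx -5.2075 \cdot 10^{-5}$)
$\left(t{\left(F{\left(W \right)} \right)} + j\right) - 8225 = \left(\left(-3\right) 10 - \frac{1}{19203}\right) - 8225 = \left(-30 - \frac{1}{19203}\right) - 8225 = - \frac{576091}{19203} - 8225 = - \frac{158520766}{19203}$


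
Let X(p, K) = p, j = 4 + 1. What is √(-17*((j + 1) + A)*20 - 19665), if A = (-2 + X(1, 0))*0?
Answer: I*√21705 ≈ 147.33*I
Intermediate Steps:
j = 5
A = 0 (A = (-2 + 1)*0 = -1*0 = 0)
√(-17*((j + 1) + A)*20 - 19665) = √(-17*((5 + 1) + 0)*20 - 19665) = √(-17*(6 + 0)*20 - 19665) = √(-17*6*20 - 19665) = √(-102*20 - 19665) = √(-2040 - 19665) = √(-21705) = I*√21705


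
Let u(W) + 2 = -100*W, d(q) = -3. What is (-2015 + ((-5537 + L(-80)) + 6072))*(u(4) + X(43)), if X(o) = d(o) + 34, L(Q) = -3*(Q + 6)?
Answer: 466718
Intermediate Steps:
L(Q) = -18 - 3*Q (L(Q) = -3*(6 + Q) = -18 - 3*Q)
X(o) = 31 (X(o) = -3 + 34 = 31)
u(W) = -2 - 100*W
(-2015 + ((-5537 + L(-80)) + 6072))*(u(4) + X(43)) = (-2015 + ((-5537 + (-18 - 3*(-80))) + 6072))*((-2 - 100*4) + 31) = (-2015 + ((-5537 + (-18 + 240)) + 6072))*((-2 - 400) + 31) = (-2015 + ((-5537 + 222) + 6072))*(-402 + 31) = (-2015 + (-5315 + 6072))*(-371) = (-2015 + 757)*(-371) = -1258*(-371) = 466718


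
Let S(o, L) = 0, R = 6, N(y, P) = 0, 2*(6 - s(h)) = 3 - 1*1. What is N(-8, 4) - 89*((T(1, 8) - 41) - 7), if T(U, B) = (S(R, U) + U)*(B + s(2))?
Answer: 3115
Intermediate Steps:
s(h) = 5 (s(h) = 6 - (3 - 1*1)/2 = 6 - (3 - 1)/2 = 6 - 1/2*2 = 6 - 1 = 5)
T(U, B) = U*(5 + B) (T(U, B) = (0 + U)*(B + 5) = U*(5 + B))
N(-8, 4) - 89*((T(1, 8) - 41) - 7) = 0 - 89*((1*(5 + 8) - 41) - 7) = 0 - 89*((1*13 - 41) - 7) = 0 - 89*((13 - 41) - 7) = 0 - 89*(-28 - 7) = 0 - 89*(-35) = 0 + 3115 = 3115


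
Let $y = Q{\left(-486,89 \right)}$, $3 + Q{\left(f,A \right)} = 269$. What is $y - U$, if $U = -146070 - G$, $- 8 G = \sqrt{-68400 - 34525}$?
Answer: $146336 - \frac{5 i \sqrt{4117}}{8} \approx 1.4634 \cdot 10^{5} - 40.102 i$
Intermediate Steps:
$G = - \frac{5 i \sqrt{4117}}{8}$ ($G = - \frac{\sqrt{-68400 - 34525}}{8} = - \frac{\sqrt{-102925}}{8} = - \frac{5 i \sqrt{4117}}{8} \approx - 40.102 i$)
$Q{\left(f,A \right)} = 266$ ($Q{\left(f,A \right)} = -3 + 269 = 266$)
$y = 266$
$U = -146070 + \frac{5 i \sqrt{4117}}{8}$ ($U = -146070 - - \frac{5 i \sqrt{4117}}{8} = -146070 + \frac{5 i \sqrt{4117}}{8} \approx -1.4607 \cdot 10^{5} + 40.102 i$)
$y - U = 266 - \left(-146070 + \frac{5 i \sqrt{4117}}{8}\right) = 266 + \left(146070 - \frac{5 i \sqrt{4117}}{8}\right) = 146336 - \frac{5 i \sqrt{4117}}{8}$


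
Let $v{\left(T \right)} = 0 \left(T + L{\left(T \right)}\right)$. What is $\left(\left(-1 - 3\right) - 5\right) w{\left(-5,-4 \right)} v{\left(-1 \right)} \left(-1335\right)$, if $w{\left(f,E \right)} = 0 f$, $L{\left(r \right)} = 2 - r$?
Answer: $0$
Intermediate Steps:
$v{\left(T \right)} = 0$ ($v{\left(T \right)} = 0 \left(T - \left(-2 + T\right)\right) = 0 \cdot 2 = 0$)
$w{\left(f,E \right)} = 0$
$\left(\left(-1 - 3\right) - 5\right) w{\left(-5,-4 \right)} v{\left(-1 \right)} \left(-1335\right) = \left(\left(-1 - 3\right) - 5\right) 0 \cdot 0 \left(-1335\right) = \left(-4 - 5\right) 0 \cdot 0 \left(-1335\right) = \left(-9\right) 0 \cdot 0 \left(-1335\right) = 0 \cdot 0 \left(-1335\right) = 0 \left(-1335\right) = 0$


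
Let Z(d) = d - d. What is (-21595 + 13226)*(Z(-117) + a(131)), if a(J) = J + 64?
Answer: -1631955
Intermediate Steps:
a(J) = 64 + J
Z(d) = 0
(-21595 + 13226)*(Z(-117) + a(131)) = (-21595 + 13226)*(0 + (64 + 131)) = -8369*(0 + 195) = -8369*195 = -1631955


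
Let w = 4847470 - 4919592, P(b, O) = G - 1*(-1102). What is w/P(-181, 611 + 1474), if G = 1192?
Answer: -36061/1147 ≈ -31.439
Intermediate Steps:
P(b, O) = 2294 (P(b, O) = 1192 - 1*(-1102) = 1192 + 1102 = 2294)
w = -72122
w/P(-181, 611 + 1474) = -72122/2294 = -72122*1/2294 = -36061/1147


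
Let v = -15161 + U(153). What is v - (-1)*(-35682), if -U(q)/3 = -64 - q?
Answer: -50192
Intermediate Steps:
U(q) = 192 + 3*q (U(q) = -3*(-64 - q) = 192 + 3*q)
v = -14510 (v = -15161 + (192 + 3*153) = -15161 + (192 + 459) = -15161 + 651 = -14510)
v - (-1)*(-35682) = -14510 - (-1)*(-35682) = -14510 - 1*35682 = -14510 - 35682 = -50192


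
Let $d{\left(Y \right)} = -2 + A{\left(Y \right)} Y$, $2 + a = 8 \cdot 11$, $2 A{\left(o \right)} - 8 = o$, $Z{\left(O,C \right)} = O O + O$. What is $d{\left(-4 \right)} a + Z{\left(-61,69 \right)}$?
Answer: $2800$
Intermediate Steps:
$Z{\left(O,C \right)} = O + O^{2}$ ($Z{\left(O,C \right)} = O^{2} + O = O + O^{2}$)
$A{\left(o \right)} = 4 + \frac{o}{2}$
$a = 86$ ($a = -2 + 8 \cdot 11 = -2 + 88 = 86$)
$d{\left(Y \right)} = -2 + Y \left(4 + \frac{Y}{2}\right)$ ($d{\left(Y \right)} = -2 + \left(4 + \frac{Y}{2}\right) Y = -2 + Y \left(4 + \frac{Y}{2}\right)$)
$d{\left(-4 \right)} a + Z{\left(-61,69 \right)} = \left(-2 + \frac{1}{2} \left(-4\right) \left(8 - 4\right)\right) 86 - 61 \left(1 - 61\right) = \left(-2 + \frac{1}{2} \left(-4\right) 4\right) 86 - -3660 = \left(-2 - 8\right) 86 + 3660 = \left(-10\right) 86 + 3660 = -860 + 3660 = 2800$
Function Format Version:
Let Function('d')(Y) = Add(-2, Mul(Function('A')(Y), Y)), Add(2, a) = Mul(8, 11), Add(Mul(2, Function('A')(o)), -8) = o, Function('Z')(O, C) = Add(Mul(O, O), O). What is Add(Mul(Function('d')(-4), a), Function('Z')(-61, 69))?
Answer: 2800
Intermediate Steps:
Function('Z')(O, C) = Add(O, Pow(O, 2)) (Function('Z')(O, C) = Add(Pow(O, 2), O) = Add(O, Pow(O, 2)))
Function('A')(o) = Add(4, Mul(Rational(1, 2), o))
a = 86 (a = Add(-2, Mul(8, 11)) = Add(-2, 88) = 86)
Function('d')(Y) = Add(-2, Mul(Y, Add(4, Mul(Rational(1, 2), Y)))) (Function('d')(Y) = Add(-2, Mul(Add(4, Mul(Rational(1, 2), Y)), Y)) = Add(-2, Mul(Y, Add(4, Mul(Rational(1, 2), Y)))))
Add(Mul(Function('d')(-4), a), Function('Z')(-61, 69)) = Add(Mul(Add(-2, Mul(Rational(1, 2), -4, Add(8, -4))), 86), Mul(-61, Add(1, -61))) = Add(Mul(Add(-2, Mul(Rational(1, 2), -4, 4)), 86), Mul(-61, -60)) = Add(Mul(Add(-2, -8), 86), 3660) = Add(Mul(-10, 86), 3660) = Add(-860, 3660) = 2800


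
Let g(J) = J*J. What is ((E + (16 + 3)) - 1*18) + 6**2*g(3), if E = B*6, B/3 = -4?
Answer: 253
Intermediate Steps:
B = -12 (B = 3*(-4) = -12)
E = -72 (E = -12*6 = -72)
g(J) = J**2
((E + (16 + 3)) - 1*18) + 6**2*g(3) = ((-72 + (16 + 3)) - 1*18) + 6**2*3**2 = ((-72 + 19) - 18) + 36*9 = (-53 - 18) + 324 = -71 + 324 = 253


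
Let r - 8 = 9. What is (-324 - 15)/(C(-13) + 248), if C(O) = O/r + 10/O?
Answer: -74919/54469 ≈ -1.3754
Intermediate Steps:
r = 17 (r = 8 + 9 = 17)
C(O) = 10/O + O/17 (C(O) = O/17 + 10/O = 10/O + O/17)
(-324 - 15)/(C(-13) + 248) = (-324 - 15)/((10/(-13) + (1/17)*(-13)) + 248) = -339/((10*(-1/13) - 13/17) + 248) = -339/((-10/13 - 13/17) + 248) = -339/(-339/221 + 248) = -339/54469/221 = -339*221/54469 = -74919/54469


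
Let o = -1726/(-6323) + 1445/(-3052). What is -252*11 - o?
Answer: -53489621529/19297796 ≈ -2771.8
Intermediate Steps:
o = -3868983/19297796 (o = -1726*(-1/6323) + 1445*(-1/3052) = 1726/6323 - 1445/3052 = -3868983/19297796 ≈ -0.20049)
-252*11 - o = -252*11 - 1*(-3868983/19297796) = -2772 + 3868983/19297796 = -53489621529/19297796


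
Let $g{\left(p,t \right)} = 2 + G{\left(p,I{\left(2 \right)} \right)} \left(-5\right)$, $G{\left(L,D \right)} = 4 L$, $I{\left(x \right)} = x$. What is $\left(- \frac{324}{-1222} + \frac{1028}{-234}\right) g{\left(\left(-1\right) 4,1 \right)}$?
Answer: $- \frac{1861400}{5499} \approx -338.5$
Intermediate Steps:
$g{\left(p,t \right)} = 2 - 20 p$ ($g{\left(p,t \right)} = 2 + 4 p \left(-5\right) = 2 - 20 p$)
$\left(- \frac{324}{-1222} + \frac{1028}{-234}\right) g{\left(\left(-1\right) 4,1 \right)} = \left(- \frac{324}{-1222} + \frac{1028}{-234}\right) \left(2 - 20 \left(\left(-1\right) 4\right)\right) = \left(\left(-324\right) \left(- \frac{1}{1222}\right) + 1028 \left(- \frac{1}{234}\right)\right) \left(2 - -80\right) = \left(\frac{162}{611} - \frac{514}{117}\right) \left(2 + 80\right) = \left(- \frac{22700}{5499}\right) 82 = - \frac{1861400}{5499}$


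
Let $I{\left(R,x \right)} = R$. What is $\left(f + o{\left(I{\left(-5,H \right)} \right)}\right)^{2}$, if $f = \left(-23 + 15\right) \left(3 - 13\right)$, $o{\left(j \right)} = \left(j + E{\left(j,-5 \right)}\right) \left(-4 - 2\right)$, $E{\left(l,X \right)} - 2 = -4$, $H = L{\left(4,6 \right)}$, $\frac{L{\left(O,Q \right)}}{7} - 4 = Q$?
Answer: $14884$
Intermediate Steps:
$L{\left(O,Q \right)} = 28 + 7 Q$
$H = 70$ ($H = 28 + 7 \cdot 6 = 28 + 42 = 70$)
$E{\left(l,X \right)} = -2$ ($E{\left(l,X \right)} = 2 - 4 = -2$)
$o{\left(j \right)} = 12 - 6 j$ ($o{\left(j \right)} = \left(j - 2\right) \left(-4 - 2\right) = \left(-2 + j\right) \left(-6\right) = 12 - 6 j$)
$f = 80$ ($f = \left(-8\right) \left(-10\right) = 80$)
$\left(f + o{\left(I{\left(-5,H \right)} \right)}\right)^{2} = \left(80 + \left(12 - -30\right)\right)^{2} = \left(80 + \left(12 + 30\right)\right)^{2} = \left(80 + 42\right)^{2} = 122^{2} = 14884$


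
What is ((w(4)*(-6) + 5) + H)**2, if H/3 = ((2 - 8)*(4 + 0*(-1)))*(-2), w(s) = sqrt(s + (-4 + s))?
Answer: 18769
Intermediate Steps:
w(s) = sqrt(-4 + 2*s)
H = 144 (H = 3*(((2 - 8)*(4 + 0*(-1)))*(-2)) = 3*(-6*(4 + 0)*(-2)) = 3*(-6*4*(-2)) = 3*(-24*(-2)) = 3*48 = 144)
((w(4)*(-6) + 5) + H)**2 = ((sqrt(-4 + 2*4)*(-6) + 5) + 144)**2 = ((sqrt(-4 + 8)*(-6) + 5) + 144)**2 = ((sqrt(4)*(-6) + 5) + 144)**2 = ((2*(-6) + 5) + 144)**2 = ((-12 + 5) + 144)**2 = (-7 + 144)**2 = 137**2 = 18769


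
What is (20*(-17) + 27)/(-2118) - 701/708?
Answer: -70173/83308 ≈ -0.84233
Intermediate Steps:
(20*(-17) + 27)/(-2118) - 701/708 = (-340 + 27)*(-1/2118) - 701*1/708 = -313*(-1/2118) - 701/708 = 313/2118 - 701/708 = -70173/83308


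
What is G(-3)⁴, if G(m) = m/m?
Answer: 1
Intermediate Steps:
G(m) = 1
G(-3)⁴ = 1⁴ = 1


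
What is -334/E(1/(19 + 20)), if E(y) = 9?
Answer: -334/9 ≈ -37.111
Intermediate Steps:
-334/E(1/(19 + 20)) = -334/9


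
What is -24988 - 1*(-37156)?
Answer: 12168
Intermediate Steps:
-24988 - 1*(-37156) = -24988 + 37156 = 12168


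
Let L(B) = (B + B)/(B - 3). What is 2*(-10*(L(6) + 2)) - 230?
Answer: -350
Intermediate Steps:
L(B) = 2*B/(-3 + B) (L(B) = (2*B)/(-3 + B) = 2*B/(-3 + B))
2*(-10*(L(6) + 2)) - 230 = 2*(-10*(2*6/(-3 + 6) + 2)) - 230 = 2*(-10*(2*6/3 + 2)) - 230 = 2*(-10*(2*6*(1/3) + 2)) - 230 = 2*(-10*(4 + 2)) - 230 = 2*(-10*6) - 230 = 2*(-60) - 230 = -120 - 230 = -350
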